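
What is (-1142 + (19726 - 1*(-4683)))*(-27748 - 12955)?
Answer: -947036701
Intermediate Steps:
(-1142 + (19726 - 1*(-4683)))*(-27748 - 12955) = (-1142 + (19726 + 4683))*(-40703) = (-1142 + 24409)*(-40703) = 23267*(-40703) = -947036701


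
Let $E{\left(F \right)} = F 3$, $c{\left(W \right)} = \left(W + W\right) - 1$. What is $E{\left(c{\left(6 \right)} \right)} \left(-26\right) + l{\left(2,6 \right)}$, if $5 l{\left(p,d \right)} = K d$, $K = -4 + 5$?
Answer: $- \frac{4284}{5} \approx -856.8$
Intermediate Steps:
$K = 1$
$l{\left(p,d \right)} = \frac{d}{5}$ ($l{\left(p,d \right)} = \frac{1 d}{5} = \frac{d}{5}$)
$c{\left(W \right)} = -1 + 2 W$ ($c{\left(W \right)} = 2 W - 1 = -1 + 2 W$)
$E{\left(F \right)} = 3 F$
$E{\left(c{\left(6 \right)} \right)} \left(-26\right) + l{\left(2,6 \right)} = 3 \left(-1 + 2 \cdot 6\right) \left(-26\right) + \frac{1}{5} \cdot 6 = 3 \left(-1 + 12\right) \left(-26\right) + \frac{6}{5} = 3 \cdot 11 \left(-26\right) + \frac{6}{5} = 33 \left(-26\right) + \frac{6}{5} = -858 + \frac{6}{5} = - \frac{4284}{5}$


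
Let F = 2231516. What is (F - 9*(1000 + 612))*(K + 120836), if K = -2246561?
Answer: -4712749330800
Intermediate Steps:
(F - 9*(1000 + 612))*(K + 120836) = (2231516 - 9*(1000 + 612))*(-2246561 + 120836) = (2231516 - 9*1612)*(-2125725) = (2231516 - 14508)*(-2125725) = 2217008*(-2125725) = -4712749330800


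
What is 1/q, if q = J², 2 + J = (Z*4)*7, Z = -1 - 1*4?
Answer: 1/20164 ≈ 4.9593e-5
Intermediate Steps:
Z = -5 (Z = -1 - 4 = -5)
J = -142 (J = -2 - 5*4*7 = -2 - 20*7 = -2 - 140 = -142)
q = 20164 (q = (-142)² = 20164)
1/q = 1/20164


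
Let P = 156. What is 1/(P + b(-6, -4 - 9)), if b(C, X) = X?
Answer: 1/143 ≈ 0.0069930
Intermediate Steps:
1/(P + b(-6, -4 - 9)) = 1/(156 + (-4 - 9)) = 1/(156 - 13) = 1/143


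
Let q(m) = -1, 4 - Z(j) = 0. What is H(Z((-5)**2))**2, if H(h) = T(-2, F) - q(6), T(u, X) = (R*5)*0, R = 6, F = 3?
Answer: 1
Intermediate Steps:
Z(j) = 4 (Z(j) = 4 - 1*0 = 4 + 0 = 4)
T(u, X) = 0 (T(u, X) = (6*5)*0 = 30*0 = 0)
H(h) = 1 (H(h) = 0 - 1*(-1) = 0 + 1 = 1)
H(Z((-5)**2))**2 = 1**2 = 1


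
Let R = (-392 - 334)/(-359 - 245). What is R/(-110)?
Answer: -33/3020 ≈ -0.010927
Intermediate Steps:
R = 363/302 (R = -726/(-604) = -726*(-1/604) = 363/302 ≈ 1.2020)
R/(-110) = (363/302)/(-110) = (363/302)*(-1/110) = -33/3020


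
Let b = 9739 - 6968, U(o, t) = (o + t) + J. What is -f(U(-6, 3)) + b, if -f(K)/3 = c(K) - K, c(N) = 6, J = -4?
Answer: 2810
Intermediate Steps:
U(o, t) = -4 + o + t (U(o, t) = (o + t) - 4 = -4 + o + t)
f(K) = -18 + 3*K (f(K) = -3*(6 - K) = -18 + 3*K)
b = 2771
-f(U(-6, 3)) + b = -(-18 + 3*(-4 - 6 + 3)) + 2771 = -(-18 + 3*(-7)) + 2771 = -(-18 - 21) + 2771 = -1*(-39) + 2771 = 39 + 2771 = 2810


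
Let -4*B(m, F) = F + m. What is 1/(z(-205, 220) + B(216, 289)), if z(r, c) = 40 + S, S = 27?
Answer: -4/237 ≈ -0.016878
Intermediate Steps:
B(m, F) = -F/4 - m/4 (B(m, F) = -(F + m)/4 = -F/4 - m/4)
z(r, c) = 67 (z(r, c) = 40 + 27 = 67)
1/(z(-205, 220) + B(216, 289)) = 1/(67 + (-1/4*289 - 1/4*216)) = 1/(67 + (-289/4 - 54)) = 1/(67 - 505/4) = 1/(-237/4) = -4/237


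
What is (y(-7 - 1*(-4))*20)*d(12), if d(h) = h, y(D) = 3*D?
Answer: -2160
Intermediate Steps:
(y(-7 - 1*(-4))*20)*d(12) = ((3*(-7 - 1*(-4)))*20)*12 = ((3*(-7 + 4))*20)*12 = ((3*(-3))*20)*12 = -9*20*12 = -180*12 = -2160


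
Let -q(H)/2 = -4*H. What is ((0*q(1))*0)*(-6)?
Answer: 0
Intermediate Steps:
q(H) = 8*H (q(H) = -(-8)*H = 8*H)
((0*q(1))*0)*(-6) = ((0*(8*1))*0)*(-6) = ((0*8)*0)*(-6) = (0*0)*(-6) = 0*(-6) = 0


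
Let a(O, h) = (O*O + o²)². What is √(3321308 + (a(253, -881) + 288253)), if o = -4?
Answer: √4102810186 ≈ 64053.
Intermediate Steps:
a(O, h) = (16 + O²)² (a(O, h) = (O*O + (-4)²)² = (O² + 16)² = (16 + O²)²)
√(3321308 + (a(253, -881) + 288253)) = √(3321308 + ((16 + 253²)² + 288253)) = √(3321308 + ((16 + 64009)² + 288253)) = √(3321308 + (64025² + 288253)) = √(3321308 + (4099200625 + 288253)) = √(3321308 + 4099488878) = √4102810186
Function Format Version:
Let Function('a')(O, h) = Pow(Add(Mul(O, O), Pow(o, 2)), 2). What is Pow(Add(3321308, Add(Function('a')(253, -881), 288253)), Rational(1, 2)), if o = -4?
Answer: Pow(4102810186, Rational(1, 2)) ≈ 64053.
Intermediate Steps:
Function('a')(O, h) = Pow(Add(16, Pow(O, 2)), 2) (Function('a')(O, h) = Pow(Add(Mul(O, O), Pow(-4, 2)), 2) = Pow(Add(Pow(O, 2), 16), 2) = Pow(Add(16, Pow(O, 2)), 2))
Pow(Add(3321308, Add(Function('a')(253, -881), 288253)), Rational(1, 2)) = Pow(Add(3321308, Add(Pow(Add(16, Pow(253, 2)), 2), 288253)), Rational(1, 2)) = Pow(Add(3321308, Add(Pow(Add(16, 64009), 2), 288253)), Rational(1, 2)) = Pow(Add(3321308, Add(Pow(64025, 2), 288253)), Rational(1, 2)) = Pow(Add(3321308, Add(4099200625, 288253)), Rational(1, 2)) = Pow(Add(3321308, 4099488878), Rational(1, 2)) = Pow(4102810186, Rational(1, 2))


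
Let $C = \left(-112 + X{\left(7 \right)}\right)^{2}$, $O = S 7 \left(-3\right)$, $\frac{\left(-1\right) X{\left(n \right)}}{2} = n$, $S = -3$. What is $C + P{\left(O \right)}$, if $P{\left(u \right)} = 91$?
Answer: $15967$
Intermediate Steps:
$X{\left(n \right)} = - 2 n$
$O = 63$ ($O = \left(-3\right) 7 \left(-3\right) = \left(-21\right) \left(-3\right) = 63$)
$C = 15876$ ($C = \left(-112 - 14\right)^{2} = \left(-126\right)^{2} = 15876$)
$C + P{\left(O \right)} = 15876 + 91 = 15967$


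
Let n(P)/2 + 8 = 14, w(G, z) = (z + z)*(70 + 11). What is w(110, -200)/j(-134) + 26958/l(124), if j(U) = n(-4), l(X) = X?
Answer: -153921/62 ≈ -2482.6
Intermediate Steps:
w(G, z) = 162*z (w(G, z) = (2*z)*81 = 162*z)
n(P) = 12 (n(P) = -16 + 2*14 = -16 + 28 = 12)
j(U) = 12
w(110, -200)/j(-134) + 26958/l(124) = (162*(-200))/12 + 26958/124 = -32400*1/12 + 26958*(1/124) = -2700 + 13479/62 = -153921/62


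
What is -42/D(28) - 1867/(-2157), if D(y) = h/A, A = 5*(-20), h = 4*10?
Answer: 228352/2157 ≈ 105.87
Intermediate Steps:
h = 40
A = -100
D(y) = -⅖ (D(y) = 40/(-100) = 40*(-1/100) = -⅖)
-42/D(28) - 1867/(-2157) = -42/(-⅖) - 1867/(-2157) = -42*(-5/2) - 1867*(-1/2157) = 105 + 1867/2157 = 228352/2157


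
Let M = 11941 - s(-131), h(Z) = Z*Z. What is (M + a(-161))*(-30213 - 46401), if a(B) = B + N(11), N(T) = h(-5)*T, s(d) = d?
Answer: -933618204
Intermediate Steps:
h(Z) = Z**2
M = 12072 (M = 11941 - 1*(-131) = 11941 + 131 = 12072)
N(T) = 25*T (N(T) = (-5)**2*T = 25*T)
a(B) = 275 + B (a(B) = B + 25*11 = B + 275 = 275 + B)
(M + a(-161))*(-30213 - 46401) = (12072 + (275 - 161))*(-30213 - 46401) = (12072 + 114)*(-76614) = 12186*(-76614) = -933618204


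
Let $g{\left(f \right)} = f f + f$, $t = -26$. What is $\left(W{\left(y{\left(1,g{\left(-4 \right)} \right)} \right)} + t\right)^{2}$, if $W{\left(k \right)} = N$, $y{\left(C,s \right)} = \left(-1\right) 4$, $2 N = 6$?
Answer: $529$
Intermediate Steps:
$N = 3$ ($N = \frac{1}{2} \cdot 6 = 3$)
$g{\left(f \right)} = f + f^{2}$ ($g{\left(f \right)} = f^{2} + f = f + f^{2}$)
$y{\left(C,s \right)} = -4$
$W{\left(k \right)} = 3$
$\left(W{\left(y{\left(1,g{\left(-4 \right)} \right)} \right)} + t\right)^{2} = \left(3 - 26\right)^{2} = \left(-23\right)^{2} = 529$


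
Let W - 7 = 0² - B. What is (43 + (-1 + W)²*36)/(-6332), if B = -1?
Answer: -1807/6332 ≈ -0.28538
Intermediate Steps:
W = 8 (W = 7 + (0² - 1*(-1)) = 7 + (0 + 1) = 7 + 1 = 8)
(43 + (-1 + W)²*36)/(-6332) = (43 + (-1 + 8)²*36)/(-6332) = (43 + 7²*36)*(-1/6332) = (43 + 49*36)*(-1/6332) = (43 + 1764)*(-1/6332) = 1807*(-1/6332) = -1807/6332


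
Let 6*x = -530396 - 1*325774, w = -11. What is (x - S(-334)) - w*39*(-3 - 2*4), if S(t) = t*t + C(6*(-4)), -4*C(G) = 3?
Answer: -1035877/4 ≈ -2.5897e+5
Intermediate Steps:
C(G) = -3/4 (C(G) = -1/4*3 = -3/4)
x = -142695 (x = (-530396 - 1*325774)/6 = (-530396 - 325774)/6 = (1/6)*(-856170) = -142695)
S(t) = -3/4 + t**2 (S(t) = t*t - 3/4 = t**2 - 3/4 = -3/4 + t**2)
(x - S(-334)) - w*39*(-3 - 2*4) = (-142695 - (-3/4 + (-334)**2)) - (-11*39)*(-3 - 2*4) = (-142695 - (-3/4 + 111556)) - (-429)*(-3 - 8) = (-142695 - 1*446221/4) - (-429)*(-11) = (-142695 - 446221/4) - 1*4719 = -1017001/4 - 4719 = -1035877/4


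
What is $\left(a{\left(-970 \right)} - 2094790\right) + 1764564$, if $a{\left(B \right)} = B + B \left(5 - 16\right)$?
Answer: $-320526$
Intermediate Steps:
$a{\left(B \right)} = - 10 B$ ($a{\left(B \right)} = B + B \left(-11\right) = B - 11 B = - 10 B$)
$\left(a{\left(-970 \right)} - 2094790\right) + 1764564 = \left(\left(-10\right) \left(-970\right) - 2094790\right) + 1764564 = \left(9700 - 2094790\right) + 1764564 = -2085090 + 1764564 = -320526$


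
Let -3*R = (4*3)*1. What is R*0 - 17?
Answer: -17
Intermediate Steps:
R = -4 (R = -4*3/3 = -4 ≈ -4.0000)
R*0 - 17 = -4*0 - 17 = 0 - 17 = -17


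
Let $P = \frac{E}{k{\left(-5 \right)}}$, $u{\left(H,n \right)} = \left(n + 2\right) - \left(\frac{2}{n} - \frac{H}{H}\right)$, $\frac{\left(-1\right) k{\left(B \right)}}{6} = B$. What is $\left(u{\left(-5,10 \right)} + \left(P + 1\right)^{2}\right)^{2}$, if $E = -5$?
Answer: $\frac{5900041}{32400} \approx 182.1$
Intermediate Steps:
$k{\left(B \right)} = - 6 B$
$u{\left(H,n \right)} = 3 + n - \frac{2}{n}$ ($u{\left(H,n \right)} = \left(2 + n\right) + \left(1 - \frac{2}{n}\right) = 3 + n - \frac{2}{n}$)
$P = - \frac{1}{6}$ ($P = - \frac{5}{\left(-6\right) \left(-5\right)} = - \frac{5}{30} = \left(-5\right) \frac{1}{30} = - \frac{1}{6} \approx -0.16667$)
$\left(u{\left(-5,10 \right)} + \left(P + 1\right)^{2}\right)^{2} = \left(\left(3 + 10 - \frac{2}{10}\right) + \left(- \frac{1}{6} + 1\right)^{2}\right)^{2} = \left(\left(3 + 10 - \frac{1}{5}\right) + \left(\frac{5}{6}\right)^{2}\right)^{2} = \left(\left(3 + 10 - \frac{1}{5}\right) + \frac{25}{36}\right)^{2} = \left(\frac{64}{5} + \frac{25}{36}\right)^{2} = \left(\frac{2429}{180}\right)^{2} = \frac{5900041}{32400}$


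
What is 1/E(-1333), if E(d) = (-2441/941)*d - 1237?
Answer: 941/2089836 ≈ 0.00045027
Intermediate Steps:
E(d) = -1237 - 2441*d/941 (E(d) = (-2441*1/941)*d - 1237 = -2441*d/941 - 1237 = -1237 - 2441*d/941)
1/E(-1333) = 1/(-1237 - 2441/941*(-1333)) = 1/(-1237 + 3253853/941) = 1/(2089836/941) = 941/2089836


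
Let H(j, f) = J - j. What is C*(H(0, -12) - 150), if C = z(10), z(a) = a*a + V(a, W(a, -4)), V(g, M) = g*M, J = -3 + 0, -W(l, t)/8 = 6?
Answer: 58140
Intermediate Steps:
W(l, t) = -48 (W(l, t) = -8*6 = -48)
J = -3
V(g, M) = M*g
z(a) = a² - 48*a (z(a) = a*a - 48*a = a² - 48*a)
H(j, f) = -3 - j
C = -380 (C = 10*(-48 + 10) = 10*(-38) = -380)
C*(H(0, -12) - 150) = -380*((-3 - 1*0) - 150) = -380*((-3 + 0) - 150) = -380*(-3 - 150) = -380*(-153) = 58140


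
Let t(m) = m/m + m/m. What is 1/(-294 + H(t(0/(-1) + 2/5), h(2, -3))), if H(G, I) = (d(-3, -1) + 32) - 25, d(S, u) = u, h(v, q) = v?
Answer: -1/288 ≈ -0.0034722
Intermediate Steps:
t(m) = 2 (t(m) = 1 + 1 = 2)
H(G, I) = 6 (H(G, I) = (-1 + 32) - 25 = 31 - 25 = 6)
1/(-294 + H(t(0/(-1) + 2/5), h(2, -3))) = 1/(-294 + 6) = 1/(-288) = -1/288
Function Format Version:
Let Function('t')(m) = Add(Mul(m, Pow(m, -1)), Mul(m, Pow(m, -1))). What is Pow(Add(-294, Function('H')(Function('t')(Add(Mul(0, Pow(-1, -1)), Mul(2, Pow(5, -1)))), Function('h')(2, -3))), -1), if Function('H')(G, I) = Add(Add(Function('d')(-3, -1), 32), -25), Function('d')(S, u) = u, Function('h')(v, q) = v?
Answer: Rational(-1, 288) ≈ -0.0034722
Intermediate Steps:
Function('t')(m) = 2 (Function('t')(m) = Add(1, 1) = 2)
Function('H')(G, I) = 6 (Function('H')(G, I) = Add(Add(-1, 32), -25) = Add(31, -25) = 6)
Pow(Add(-294, Function('H')(Function('t')(Add(Mul(0, Pow(-1, -1)), Mul(2, Pow(5, -1)))), Function('h')(2, -3))), -1) = Pow(Add(-294, 6), -1) = Pow(-288, -1) = Rational(-1, 288)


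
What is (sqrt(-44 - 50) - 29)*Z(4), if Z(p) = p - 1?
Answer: -87 + 3*I*sqrt(94) ≈ -87.0 + 29.086*I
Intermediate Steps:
Z(p) = -1 + p
(sqrt(-44 - 50) - 29)*Z(4) = (sqrt(-44 - 50) - 29)*(-1 + 4) = (sqrt(-94) - 29)*3 = (I*sqrt(94) - 29)*3 = (-29 + I*sqrt(94))*3 = -87 + 3*I*sqrt(94)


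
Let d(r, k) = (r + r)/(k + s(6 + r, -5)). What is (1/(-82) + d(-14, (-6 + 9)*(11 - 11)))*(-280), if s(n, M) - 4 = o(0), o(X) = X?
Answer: 80500/41 ≈ 1963.4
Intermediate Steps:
s(n, M) = 4 (s(n, M) = 4 + 0 = 4)
d(r, k) = 2*r/(4 + k) (d(r, k) = (r + r)/(k + 4) = (2*r)/(4 + k) = 2*r/(4 + k))
(1/(-82) + d(-14, (-6 + 9)*(11 - 11)))*(-280) = (1/(-82) + 2*(-14)/(4 + (-6 + 9)*(11 - 11)))*(-280) = (-1/82 + 2*(-14)/(4 + 3*0))*(-280) = (-1/82 + 2*(-14)/(4 + 0))*(-280) = (-1/82 + 2*(-14)/4)*(-280) = (-1/82 + 2*(-14)*(¼))*(-280) = (-1/82 - 7)*(-280) = -575/82*(-280) = 80500/41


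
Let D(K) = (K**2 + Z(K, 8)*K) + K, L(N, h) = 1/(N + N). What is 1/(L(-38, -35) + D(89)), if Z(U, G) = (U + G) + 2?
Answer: 76/1278395 ≈ 5.9450e-5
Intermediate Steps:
L(N, h) = 1/(2*N)
Z(U, G) = 2 + G + U (Z(U, G) = (G + U) + 2 = 2 + G + U)
D(K) = K + K**2 + K*(10 + K) (D(K) = (K**2 + (2 + 8 + K)*K) + K = (K**2 + (10 + K)*K) + K = (K**2 + K*(10 + K)) + K = K + K**2 + K*(10 + K))
1/(L(-38, -35) + D(89)) = 1/((1/2)/(-38) + 89*(11 + 2*89)) = 1/((1/2)*(-1/38) + 89*(11 + 178)) = 1/(-1/76 + 89*189) = 1/(-1/76 + 16821) = 1/(1278395/76) = 76/1278395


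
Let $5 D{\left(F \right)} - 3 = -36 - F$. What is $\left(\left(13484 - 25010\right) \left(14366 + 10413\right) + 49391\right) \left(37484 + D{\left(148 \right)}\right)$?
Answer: $- \frac{53466726134757}{5} \approx -1.0693 \cdot 10^{13}$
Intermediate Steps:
$D{\left(F \right)} = - \frac{33}{5} - \frac{F}{5}$ ($D{\left(F \right)} = \frac{3}{5} + \frac{-36 - F}{5} = \frac{3}{5} - \left(\frac{36}{5} + \frac{F}{5}\right) = - \frac{33}{5} - \frac{F}{5}$)
$\left(\left(13484 - 25010\right) \left(14366 + 10413\right) + 49391\right) \left(37484 + D{\left(148 \right)}\right) = \left(\left(13484 - 25010\right) \left(14366 + 10413\right) + 49391\right) \left(37484 - \frac{181}{5}\right) = \left(\left(-11526\right) 24779 + 49391\right) \left(37484 - \frac{181}{5}\right) = \left(-285602754 + 49391\right) \left(37484 - \frac{181}{5}\right) = \left(-285553363\right) \frac{187239}{5} = - \frac{53466726134757}{5}$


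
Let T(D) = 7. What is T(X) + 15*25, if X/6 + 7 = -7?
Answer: 382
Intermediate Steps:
X = -84 (X = -42 + 6*(-7) = -42 - 42 = -84)
T(X) + 15*25 = 7 + 15*25 = 7 + 375 = 382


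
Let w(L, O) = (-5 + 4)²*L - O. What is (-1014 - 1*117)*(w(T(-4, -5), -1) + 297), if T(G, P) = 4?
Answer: -341562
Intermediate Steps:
w(L, O) = L - O (w(L, O) = (-1)²*L - O = 1*L - O = L - O)
(-1014 - 1*117)*(w(T(-4, -5), -1) + 297) = (-1014 - 1*117)*((4 - 1*(-1)) + 297) = (-1014 - 117)*((4 + 1) + 297) = -1131*(5 + 297) = -1131*302 = -341562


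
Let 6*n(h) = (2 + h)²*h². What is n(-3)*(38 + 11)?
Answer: 147/2 ≈ 73.500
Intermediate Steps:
n(h) = h²*(2 + h)²/6 (n(h) = ((2 + h)²*h²)/6 = (h²*(2 + h)²)/6 = h²*(2 + h)²/6)
n(-3)*(38 + 11) = ((⅙)*(-3)²*(2 - 3)²)*(38 + 11) = ((⅙)*9*(-1)²)*49 = ((⅙)*9*1)*49 = (3/2)*49 = 147/2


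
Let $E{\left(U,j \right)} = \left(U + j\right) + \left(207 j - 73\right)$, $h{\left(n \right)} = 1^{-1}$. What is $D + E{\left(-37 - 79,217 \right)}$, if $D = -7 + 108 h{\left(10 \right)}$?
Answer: $45048$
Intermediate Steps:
$h{\left(n \right)} = 1$
$E{\left(U,j \right)} = -73 + U + 208 j$ ($E{\left(U,j \right)} = \left(U + j\right) + \left(-73 + 207 j\right) = -73 + U + 208 j$)
$D = 101$ ($D = -7 + 108 \cdot 1 = -7 + 108 = 101$)
$D + E{\left(-37 - 79,217 \right)} = 101 - -44947 = 101 + 44947 = 45048$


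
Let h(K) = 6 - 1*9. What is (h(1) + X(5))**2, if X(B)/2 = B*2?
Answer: 289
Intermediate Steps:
h(K) = -3 (h(K) = 6 - 9 = -3)
X(B) = 4*B (X(B) = 2*(B*2) = 2*(2*B) = 4*B)
(h(1) + X(5))**2 = (-3 + 4*5)**2 = (-3 + 20)**2 = 17**2 = 289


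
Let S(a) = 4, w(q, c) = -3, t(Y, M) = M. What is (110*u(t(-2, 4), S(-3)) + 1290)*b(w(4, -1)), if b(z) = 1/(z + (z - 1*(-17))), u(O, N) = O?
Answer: 1730/11 ≈ 157.27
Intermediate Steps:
b(z) = 1/(17 + 2*z) (b(z) = 1/(z + (z + 17)) = 1/(z + (17 + z)) = 1/(17 + 2*z))
(110*u(t(-2, 4), S(-3)) + 1290)*b(w(4, -1)) = (110*4 + 1290)/(17 + 2*(-3)) = (440 + 1290)/(17 - 6) = 1730/11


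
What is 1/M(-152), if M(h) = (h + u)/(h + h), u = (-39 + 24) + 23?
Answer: 19/9 ≈ 2.1111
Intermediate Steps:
u = 8 (u = -15 + 23 = 8)
M(h) = (8 + h)/(2*h) (M(h) = (h + 8)/(h + h) = (8 + h)/((2*h)) = (8 + h)*(1/(2*h)) = (8 + h)/(2*h))
1/M(-152) = 1/((½)*(8 - 152)/(-152)) = 1/((½)*(-1/152)*(-144)) = 1/(9/19) = 19/9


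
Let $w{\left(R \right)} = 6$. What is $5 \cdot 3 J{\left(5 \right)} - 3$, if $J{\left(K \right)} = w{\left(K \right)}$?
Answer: $87$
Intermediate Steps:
$J{\left(K \right)} = 6$
$5 \cdot 3 J{\left(5 \right)} - 3 = 5 \cdot 3 \cdot 6 - 3 = 5 \cdot 18 - 3 = 90 - 3 = 87$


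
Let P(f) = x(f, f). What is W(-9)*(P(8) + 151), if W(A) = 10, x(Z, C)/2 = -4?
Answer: 1430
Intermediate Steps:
x(Z, C) = -8 (x(Z, C) = 2*(-4) = -8)
P(f) = -8
W(-9)*(P(8) + 151) = 10*(-8 + 151) = 10*143 = 1430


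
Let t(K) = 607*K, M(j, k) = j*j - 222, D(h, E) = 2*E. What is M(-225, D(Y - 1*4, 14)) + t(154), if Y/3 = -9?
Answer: 143881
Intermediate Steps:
Y = -27 (Y = 3*(-9) = -27)
M(j, k) = -222 + j² (M(j, k) = j² - 222 = -222 + j²)
M(-225, D(Y - 1*4, 14)) + t(154) = (-222 + (-225)²) + 607*154 = (-222 + 50625) + 93478 = 50403 + 93478 = 143881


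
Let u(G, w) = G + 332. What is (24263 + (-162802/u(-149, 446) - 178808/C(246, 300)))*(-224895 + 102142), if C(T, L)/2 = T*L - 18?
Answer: -6456263181396641/2250351 ≈ -2.8690e+9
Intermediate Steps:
C(T, L) = -36 + 2*L*T (C(T, L) = 2*(T*L - 18) = 2*(L*T - 18) = 2*(-18 + L*T) = -36 + 2*L*T)
u(G, w) = 332 + G
(24263 + (-162802/u(-149, 446) - 178808/C(246, 300)))*(-224895 + 102142) = (24263 + (-162802/(332 - 149) - 178808/(-36 + 2*300*246)))*(-224895 + 102142) = (24263 + (-162802/183 - 178808/(-36 + 147600)))*(-122753) = (24263 + (-162802*1/183 - 178808/147564))*(-122753) = (24263 + (-162802/183 - 178808*1/147564))*(-122753) = (24263 + (-162802/183 - 44702/36891))*(-122753) = (24263 - 2004703016/2250351)*(-122753) = (52595563297/2250351)*(-122753) = -6456263181396641/2250351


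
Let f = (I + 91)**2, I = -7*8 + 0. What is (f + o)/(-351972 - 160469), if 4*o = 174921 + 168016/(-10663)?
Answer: -1917263307/21856633532 ≈ -0.087720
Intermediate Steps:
o = 1865014607/42652 (o = (174921 + 168016/(-10663))/4 = (174921 + 168016*(-1/10663))/4 = (174921 - 168016/10663)/4 = (1/4)*(1865014607/10663) = 1865014607/42652 ≈ 43726.)
I = -56 (I = -56 + 0 = -56)
f = 1225 (f = (-56 + 91)**2 = 35**2 = 1225)
(f + o)/(-351972 - 160469) = (1225 + 1865014607/42652)/(-351972 - 160469) = (1917263307/42652)/(-512441) = (1917263307/42652)*(-1/512441) = -1917263307/21856633532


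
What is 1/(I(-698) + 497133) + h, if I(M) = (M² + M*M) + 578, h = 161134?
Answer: 237208422947/1472119 ≈ 1.6113e+5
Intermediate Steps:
I(M) = 578 + 2*M² (I(M) = (M² + M²) + 578 = 2*M² + 578 = 578 + 2*M²)
1/(I(-698) + 497133) + h = 1/((578 + 2*(-698)²) + 497133) + 161134 = 1/((578 + 2*487204) + 497133) + 161134 = 1/((578 + 974408) + 497133) + 161134 = 1/(974986 + 497133) + 161134 = 1/1472119 + 161134 = 237208422947/1472119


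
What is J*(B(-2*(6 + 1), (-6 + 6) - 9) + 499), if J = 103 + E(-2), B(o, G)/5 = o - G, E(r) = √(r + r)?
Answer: 48822 + 948*I ≈ 48822.0 + 948.0*I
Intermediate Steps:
E(r) = √2*√r (E(r) = √(2*r) = √2*√r)
B(o, G) = -5*G + 5*o (B(o, G) = 5*(o - G) = -5*G + 5*o)
J = 103 + 2*I (J = 103 + √2*√(-2) = 103 + √2*(I*√2) = 103 + 2*I ≈ 103.0 + 2.0*I)
J*(B(-2*(6 + 1), (-6 + 6) - 9) + 499) = (103 + 2*I)*((-5*((-6 + 6) - 9) + 5*(-2*(6 + 1))) + 499) = (103 + 2*I)*((-5*(0 - 9) + 5*(-2*7)) + 499) = (103 + 2*I)*((-5*(-9) + 5*(-14)) + 499) = (103 + 2*I)*((45 - 70) + 499) = (103 + 2*I)*(-25 + 499) = (103 + 2*I)*474 = 48822 + 948*I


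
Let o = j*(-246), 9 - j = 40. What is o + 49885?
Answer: 57511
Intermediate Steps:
j = -31 (j = 9 - 1*40 = 9 - 40 = -31)
o = 7626 (o = -31*(-246) = 7626)
o + 49885 = 7626 + 49885 = 57511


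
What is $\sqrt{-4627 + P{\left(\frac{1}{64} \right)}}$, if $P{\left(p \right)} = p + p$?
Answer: $\frac{i \sqrt{296126}}{8} \approx 68.022 i$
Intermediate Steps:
$P{\left(p \right)} = 2 p$
$\sqrt{-4627 + P{\left(\frac{1}{64} \right)}} = \sqrt{-4627 + \frac{2}{64}} = \sqrt{-4627 + 2 \cdot \frac{1}{64}} = \sqrt{-4627 + \frac{1}{32}} = \sqrt{- \frac{148063}{32}} = \frac{i \sqrt{296126}}{8}$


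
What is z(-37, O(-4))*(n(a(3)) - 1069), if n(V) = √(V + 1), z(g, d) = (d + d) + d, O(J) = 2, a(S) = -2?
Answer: -6414 + 6*I ≈ -6414.0 + 6.0*I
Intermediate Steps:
z(g, d) = 3*d (z(g, d) = 2*d + d = 3*d)
n(V) = √(1 + V)
z(-37, O(-4))*(n(a(3)) - 1069) = (3*2)*(√(1 - 2) - 1069) = 6*(√(-1) - 1069) = 6*(I - 1069) = 6*(-1069 + I) = -6414 + 6*I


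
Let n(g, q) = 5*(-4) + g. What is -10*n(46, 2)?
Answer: -260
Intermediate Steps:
n(g, q) = -20 + g
-10*n(46, 2) = -10*(-20 + 46) = -10*26 = -260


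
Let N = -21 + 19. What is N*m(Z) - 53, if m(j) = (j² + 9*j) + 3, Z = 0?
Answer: -59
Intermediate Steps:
N = -2
m(j) = 3 + j² + 9*j
N*m(Z) - 53 = -2*(3 + 0² + 9*0) - 53 = -2*(3 + 0 + 0) - 53 = -2*3 - 53 = -6 - 53 = -59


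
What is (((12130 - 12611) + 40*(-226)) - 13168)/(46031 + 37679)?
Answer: -22689/83710 ≈ -0.27104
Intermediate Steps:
(((12130 - 12611) + 40*(-226)) - 13168)/(46031 + 37679) = ((-481 - 9040) - 13168)/83710 = (-9521 - 13168)*(1/83710) = -22689*1/83710 = -22689/83710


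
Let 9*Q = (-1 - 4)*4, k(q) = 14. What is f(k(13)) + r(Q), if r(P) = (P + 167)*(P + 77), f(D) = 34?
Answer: 1000813/81 ≈ 12356.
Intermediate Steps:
Q = -20/9 (Q = ((-1 - 4)*4)/9 = (-5*4)/9 = (⅑)*(-20) = -20/9 ≈ -2.2222)
r(P) = (77 + P)*(167 + P) (r(P) = (167 + P)*(77 + P) = (77 + P)*(167 + P))
f(k(13)) + r(Q) = 34 + (12859 + (-20/9)² + 244*(-20/9)) = 34 + (12859 + 400/81 - 4880/9) = 34 + 998059/81 = 1000813/81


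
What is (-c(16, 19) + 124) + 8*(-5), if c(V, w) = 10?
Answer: 74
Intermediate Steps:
(-c(16, 19) + 124) + 8*(-5) = (-1*10 + 124) + 8*(-5) = (-10 + 124) - 40 = 114 - 40 = 74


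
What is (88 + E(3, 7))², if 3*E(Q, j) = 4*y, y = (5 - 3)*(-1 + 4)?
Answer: 9216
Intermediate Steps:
y = 6 (y = 2*3 = 6)
E(Q, j) = 8 (E(Q, j) = (4*6)/3 = (⅓)*24 = 8)
(88 + E(3, 7))² = (88 + 8)² = 96² = 9216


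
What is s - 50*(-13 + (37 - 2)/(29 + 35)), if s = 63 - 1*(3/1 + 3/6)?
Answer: 21829/32 ≈ 682.16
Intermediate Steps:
s = 119/2 (s = 63 - 1*(3*1 + 3*(⅙)) = 63 - 1*(3 + ½) = 63 - 1*(7/2) = 63 - 7/2 = 119/2 ≈ 59.500)
s - 50*(-13 + (37 - 2)/(29 + 35)) = 119/2 - 50*(-13 + (37 - 2)/(29 + 35)) = 119/2 - 50*(-13 + 35/64) = 119/2 - 50*(-797/64) = 119/2 + 19925/32 = 21829/32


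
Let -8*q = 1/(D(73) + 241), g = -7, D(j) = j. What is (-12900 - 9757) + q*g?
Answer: -56914377/2512 ≈ -22657.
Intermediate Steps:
q = -1/2512 (q = -1/(8*(73 + 241)) = -1/8/314 = -1/8*1/314 = -1/2512 ≈ -0.00039809)
(-12900 - 9757) + q*g = (-12900 - 9757) - 1/2512*(-7) = -22657 + 7/2512 = -56914377/2512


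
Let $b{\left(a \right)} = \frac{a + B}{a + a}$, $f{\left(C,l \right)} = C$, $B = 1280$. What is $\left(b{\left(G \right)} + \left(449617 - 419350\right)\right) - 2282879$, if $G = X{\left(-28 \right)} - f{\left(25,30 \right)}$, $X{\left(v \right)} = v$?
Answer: $- \frac{238778099}{106} \approx -2.2526 \cdot 10^{6}$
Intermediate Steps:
$G = -53$ ($G = -28 - 25 = -53$)
$b{\left(a \right)} = \frac{1280 + a}{2 a}$ ($b{\left(a \right)} = \frac{a + 1280}{a + a} = \frac{1280 + a}{2 a}$)
$\left(b{\left(G \right)} + \left(449617 - 419350\right)\right) - 2282879 = \left(\frac{1280 - 53}{2 \left(-53\right)} + \left(449617 - 419350\right)\right) - 2282879 = \left(\frac{1}{2} \left(- \frac{1}{53}\right) 1227 + \left(449617 - 419350\right)\right) - 2282879 = \left(- \frac{1227}{106} + 30267\right) - 2282879 = \frac{3207075}{106} - 2282879 = - \frac{238778099}{106}$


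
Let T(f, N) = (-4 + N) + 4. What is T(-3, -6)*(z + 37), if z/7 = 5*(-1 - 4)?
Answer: 828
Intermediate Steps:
z = -175 (z = 7*(5*(-1 - 4)) = 7*(5*(-5)) = 7*(-25) = -175)
T(f, N) = N
T(-3, -6)*(z + 37) = -6*(-175 + 37) = -6*(-138) = 828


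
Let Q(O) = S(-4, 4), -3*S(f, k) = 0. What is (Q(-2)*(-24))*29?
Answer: 0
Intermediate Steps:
S(f, k) = 0 (S(f, k) = -1/3*0 = 0)
Q(O) = 0
(Q(-2)*(-24))*29 = (0*(-24))*29 = 0*29 = 0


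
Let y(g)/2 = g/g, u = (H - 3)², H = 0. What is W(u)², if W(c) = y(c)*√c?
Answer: 36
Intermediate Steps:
u = 9 (u = (0 - 3)² = (-3)² = 9)
y(g) = 2 (y(g) = 2*(g/g) = 2*1 = 2)
W(c) = 2*√c
W(u)² = (2*√9)² = (2*3)² = 6² = 36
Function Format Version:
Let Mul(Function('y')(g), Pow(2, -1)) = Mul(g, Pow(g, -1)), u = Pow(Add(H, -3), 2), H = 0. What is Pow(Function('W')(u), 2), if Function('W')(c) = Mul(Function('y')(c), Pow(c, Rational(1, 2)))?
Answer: 36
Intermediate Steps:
u = 9 (u = Pow(Add(0, -3), 2) = Pow(-3, 2) = 9)
Function('y')(g) = 2 (Function('y')(g) = Mul(2, Mul(g, Pow(g, -1))) = Mul(2, 1) = 2)
Function('W')(c) = Mul(2, Pow(c, Rational(1, 2)))
Pow(Function('W')(u), 2) = Pow(Mul(2, Pow(9, Rational(1, 2))), 2) = Pow(Mul(2, 3), 2) = Pow(6, 2) = 36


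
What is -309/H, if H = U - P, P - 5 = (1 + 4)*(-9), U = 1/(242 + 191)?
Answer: -133797/17321 ≈ -7.7246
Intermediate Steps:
U = 1/433 ≈ 0.0023095
P = -40 (P = 5 + (1 + 4)*(-9) = 5 + 5*(-9) = 5 - 45 = -40)
H = 17321/433 (H = 1/433 - 1*(-40) = 1/433 + 40 = 17321/433 ≈ 40.002)
-309/H = -309/17321/433 = -309*433/17321 = -133797/17321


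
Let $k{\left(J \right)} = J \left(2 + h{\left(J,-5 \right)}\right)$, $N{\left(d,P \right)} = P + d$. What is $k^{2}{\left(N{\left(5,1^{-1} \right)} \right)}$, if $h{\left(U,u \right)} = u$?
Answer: $324$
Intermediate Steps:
$k{\left(J \right)} = - 3 J$ ($k{\left(J \right)} = J \left(2 - 5\right) = J \left(-3\right) = - 3 J$)
$k^{2}{\left(N{\left(5,1^{-1} \right)} \right)} = \left(- 3 \left(1^{-1} + 5\right)\right)^{2} = \left(- 3 \left(1 + 5\right)\right)^{2} = \left(\left(-3\right) 6\right)^{2} = \left(-18\right)^{2} = 324$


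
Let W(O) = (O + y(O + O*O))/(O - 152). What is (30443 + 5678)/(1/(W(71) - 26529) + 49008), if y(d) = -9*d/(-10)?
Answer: 388936624084/527698736427 ≈ 0.73704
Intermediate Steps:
y(d) = 9*d/10 (y(d) = -9*d*(-⅒) = 9*d/10)
W(O) = (9*O²/10 + 19*O/10)/(-152 + O) (W(O) = (O + 9*(O + O*O)/10)/(O - 152) = (O + 9*(O + O²)/10)/(-152 + O) = (O + (9*O/10 + 9*O²/10))/(-152 + O) = (9*O²/10 + 19*O/10)/(-152 + O))
(30443 + 5678)/(1/(W(71) - 26529) + 49008) = (30443 + 5678)/(1/((⅒)*71*(19 + 9*71)/(-152 + 71) - 26529) + 49008) = 36121/(1/((⅒)*71*(19 + 639)/(-81) - 26529) + 49008) = 36121/(1/((⅒)*71*(-1/81)*658 - 26529) + 49008) = 36121/(1/(-23359/405 - 26529) + 49008) = 36121/(1/(-10767604/405) + 49008) = 36121/(-405/10767604 + 49008) = 36121/(527698736427/10767604) = 36121*(10767604/527698736427) = 388936624084/527698736427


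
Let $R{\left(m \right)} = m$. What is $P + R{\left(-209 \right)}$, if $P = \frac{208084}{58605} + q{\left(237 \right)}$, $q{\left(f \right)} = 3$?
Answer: $- \frac{11864546}{58605} \approx -202.45$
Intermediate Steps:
$P = \frac{383899}{58605}$ ($P = \frac{208084}{58605} + 3 = \frac{383899}{58605} \approx 6.5506$)
$P + R{\left(-209 \right)} = \frac{383899}{58605} - 209 = - \frac{11864546}{58605}$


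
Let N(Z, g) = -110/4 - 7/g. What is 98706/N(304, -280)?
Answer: -3948240/1099 ≈ -3592.6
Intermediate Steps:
N(Z, g) = -55/2 - 7/g (N(Z, g) = -110*¼ - 7/g = -55/2 - 7/g)
98706/N(304, -280) = 98706/(-55/2 - 7/(-280)) = 98706/(-55/2 - 7*(-1/280)) = 98706/(-55/2 + 1/40) = 98706/(-1099/40) = 98706*(-40/1099) = -3948240/1099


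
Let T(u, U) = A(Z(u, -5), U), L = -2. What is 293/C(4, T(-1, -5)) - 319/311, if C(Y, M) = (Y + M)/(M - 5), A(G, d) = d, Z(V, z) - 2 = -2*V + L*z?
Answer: 910911/311 ≈ 2929.0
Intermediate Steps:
Z(V, z) = 2 - 2*V - 2*z (Z(V, z) = 2 + (-2*V - 2*z) = 2 - 2*V - 2*z)
T(u, U) = U
C(Y, M) = (M + Y)/(-5 + M)
293/C(4, T(-1, -5)) - 319/311 = 293/(((-5 + 4)/(-5 - 5))) - 319/311 = 293/((-1/(-10))) - 319*1/311 = 293/((-1/10*(-1))) - 319/311 = 293/(1/10) - 319/311 = 293*10 - 319/311 = 2930 - 319/311 = 910911/311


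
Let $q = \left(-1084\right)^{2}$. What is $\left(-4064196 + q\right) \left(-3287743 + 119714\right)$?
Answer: $9152879305060$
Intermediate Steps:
$q = 1175056$
$\left(-4064196 + q\right) \left(-3287743 + 119714\right) = \left(-4064196 + 1175056\right) \left(-3287743 + 119714\right) = \left(-2889140\right) \left(-3168029\right) = 9152879305060$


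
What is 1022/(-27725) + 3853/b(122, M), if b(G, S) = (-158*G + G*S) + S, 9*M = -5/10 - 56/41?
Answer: -253101116/1070268175 ≈ -0.23648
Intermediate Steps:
M = -17/82 (M = (-5/10 - 56/41)/9 = (-5*⅒ - 56*1/41)/9 = (-½ - 56/41)/9 = (⅑)*(-153/82) = -17/82 ≈ -0.20732)
b(G, S) = S - 158*G + G*S
1022/(-27725) + 3853/b(122, M) = 1022/(-27725) + 3853/(-17/82 - 158*122 + 122*(-17/82)) = 1022*(-1/27725) + 3853/(-17/82 - 19276 - 1037/41) = -1022/27725 + 3853/(-38603/2) = -1022/27725 + 3853*(-2/38603) = -1022/27725 - 7706/38603 = -253101116/1070268175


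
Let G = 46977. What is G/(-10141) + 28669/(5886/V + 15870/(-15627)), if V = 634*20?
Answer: -9602307990479941/184652530333 ≈ -52002.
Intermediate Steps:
V = 12680
G/(-10141) + 28669/(5886/V + 15870/(-15627)) = 46977/(-10141) + 28669/(5886/12680 + 15870/(-15627)) = 46977*(-1/10141) + 28669/(5886*(1/12680) + 15870*(-1/15627)) = -46977/10141 + 28669/(2943/6340 - 5290/5209) = -46977/10141 + 28669/(-18208513/33025060) = -46977/10141 + 28669*(-33025060/18208513) = -46977/10141 - 946795445140/18208513 = -9602307990479941/184652530333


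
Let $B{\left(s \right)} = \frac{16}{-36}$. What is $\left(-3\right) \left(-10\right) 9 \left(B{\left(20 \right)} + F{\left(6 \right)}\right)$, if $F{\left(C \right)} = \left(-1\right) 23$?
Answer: $-6330$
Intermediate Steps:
$F{\left(C \right)} = -23$
$B{\left(s \right)} = - \frac{4}{9}$ ($B{\left(s \right)} = 16 \left(- \frac{1}{36}\right) = - \frac{4}{9}$)
$\left(-3\right) \left(-10\right) 9 \left(B{\left(20 \right)} + F{\left(6 \right)}\right) = \left(-3\right) \left(-10\right) 9 \left(- \frac{4}{9} - 23\right) = 30 \cdot 9 \left(- \frac{211}{9}\right) = 270 \left(- \frac{211}{9}\right) = -6330$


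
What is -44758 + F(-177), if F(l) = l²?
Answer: -13429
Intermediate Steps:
-44758 + F(-177) = -44758 + (-177)² = -44758 + 31329 = -13429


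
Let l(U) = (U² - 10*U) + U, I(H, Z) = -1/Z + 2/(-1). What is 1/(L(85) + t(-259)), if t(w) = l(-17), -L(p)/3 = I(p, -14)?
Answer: 14/6269 ≈ 0.0022332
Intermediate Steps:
I(H, Z) = -2 - 1/Z (I(H, Z) = -1/Z + 2*(-1) = -1/Z - 2 = -2 - 1/Z)
L(p) = 81/14 (L(p) = -3*(-2 - 1/(-14)) = -3*(-2 - 1*(-1/14)) = -3*(-2 + 1/14) = -3*(-27/14) = 81/14)
l(U) = U² - 9*U
t(w) = 442 (t(w) = -17*(-9 - 17) = -17*(-26) = 442)
1/(L(85) + t(-259)) = 1/(81/14 + 442) = 1/(6269/14) = 14/6269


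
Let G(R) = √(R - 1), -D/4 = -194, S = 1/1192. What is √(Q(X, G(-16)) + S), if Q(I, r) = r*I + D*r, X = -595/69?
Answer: √(1418778 + 1297774906896*I*√17)/41124 ≈ 39.774 + 39.774*I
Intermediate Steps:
S = 1/1192 ≈ 0.00083893
D = 776 (D = -4*(-194) = 776)
X = -595/69 (X = -595*1/69 = -595/69 ≈ -8.6232)
G(R) = √(-1 + R)
Q(I, r) = 776*r + I*r (Q(I, r) = r*I + 776*r = I*r + 776*r = 776*r + I*r)
√(Q(X, G(-16)) + S) = √(√(-1 - 16)*(776 - 595/69) + 1/1192) = √(√(-17)*(52949/69) + 1/1192) = √((I*√17)*(52949/69) + 1/1192) = √(52949*I*√17/69 + 1/1192) = √(1/1192 + 52949*I*√17/69)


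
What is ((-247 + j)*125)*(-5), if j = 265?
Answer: -11250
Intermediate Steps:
((-247 + j)*125)*(-5) = ((-247 + 265)*125)*(-5) = (18*125)*(-5) = 2250*(-5) = -11250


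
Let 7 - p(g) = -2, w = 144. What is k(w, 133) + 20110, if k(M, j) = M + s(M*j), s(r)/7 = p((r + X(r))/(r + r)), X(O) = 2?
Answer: 20317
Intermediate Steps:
p(g) = 9 (p(g) = 7 - 1*(-2) = 7 + 2 = 9)
s(r) = 63 (s(r) = 7*9 = 63)
k(M, j) = 63 + M (k(M, j) = M + 63 = 63 + M)
k(w, 133) + 20110 = (63 + 144) + 20110 = 207 + 20110 = 20317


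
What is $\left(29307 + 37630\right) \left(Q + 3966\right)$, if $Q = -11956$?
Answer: $-534826630$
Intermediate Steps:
$\left(29307 + 37630\right) \left(Q + 3966\right) = \left(29307 + 37630\right) \left(-11956 + 3966\right) = 66937 \left(-7990\right) = -534826630$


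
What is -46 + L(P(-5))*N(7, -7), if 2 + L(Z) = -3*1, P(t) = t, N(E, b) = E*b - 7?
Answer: 234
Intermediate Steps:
N(E, b) = -7 + E*b
L(Z) = -5 (L(Z) = -2 - 3*1 = -2 - 3 = -5)
-46 + L(P(-5))*N(7, -7) = -46 - 5*(-7 + 7*(-7)) = -46 - 5*(-7 - 49) = -46 - 5*(-56) = -46 + 280 = 234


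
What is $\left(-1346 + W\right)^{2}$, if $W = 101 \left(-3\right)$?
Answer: $2719201$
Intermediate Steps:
$W = -303$
$\left(-1346 + W\right)^{2} = \left(-1346 - 303\right)^{2} = \left(-1649\right)^{2} = 2719201$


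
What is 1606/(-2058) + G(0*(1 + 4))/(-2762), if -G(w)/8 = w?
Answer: -803/1029 ≈ -0.78037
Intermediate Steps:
G(w) = -8*w
1606/(-2058) + G(0*(1 + 4))/(-2762) = 1606/(-2058) - 0*(1 + 4)/(-2762) = 1606*(-1/2058) - 0*5*(-1/2762) = -803/1029 - 8*0*(-1/2762) = -803/1029 + 0*(-1/2762) = -803/1029 + 0 = -803/1029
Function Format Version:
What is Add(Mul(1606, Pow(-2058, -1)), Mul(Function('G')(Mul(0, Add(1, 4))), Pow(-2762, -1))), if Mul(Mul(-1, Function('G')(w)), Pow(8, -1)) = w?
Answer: Rational(-803, 1029) ≈ -0.78037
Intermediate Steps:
Function('G')(w) = Mul(-8, w)
Add(Mul(1606, Pow(-2058, -1)), Mul(Function('G')(Mul(0, Add(1, 4))), Pow(-2762, -1))) = Add(Mul(1606, Pow(-2058, -1)), Mul(Mul(-8, Mul(0, Add(1, 4))), Pow(-2762, -1))) = Add(Mul(1606, Rational(-1, 2058)), Mul(Mul(-8, Mul(0, 5)), Rational(-1, 2762))) = Add(Rational(-803, 1029), Mul(Mul(-8, 0), Rational(-1, 2762))) = Add(Rational(-803, 1029), Mul(0, Rational(-1, 2762))) = Add(Rational(-803, 1029), 0) = Rational(-803, 1029)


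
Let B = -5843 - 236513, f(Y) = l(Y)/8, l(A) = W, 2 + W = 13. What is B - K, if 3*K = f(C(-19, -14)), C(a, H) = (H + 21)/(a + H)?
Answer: -5816555/24 ≈ -2.4236e+5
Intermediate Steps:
W = 11 (W = -2 + 13 = 11)
l(A) = 11
C(a, H) = (21 + H)/(H + a)
f(Y) = 11/8
K = 11/24 (K = (1/3)*(11/8) = 11/24 ≈ 0.45833)
B = -242356
B - K = -242356 - 1*11/24 = -242356 - 11/24 = -5816555/24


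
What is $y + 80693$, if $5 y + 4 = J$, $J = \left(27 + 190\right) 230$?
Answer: $\frac{453371}{5} \approx 90674.0$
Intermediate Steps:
$J = 49910$ ($J = 217 \cdot 230 = 49910$)
$y = \frac{49906}{5}$ ($y = - \frac{4}{5} + \frac{1}{5} \cdot 49910 = - \frac{4}{5} + 9982 = \frac{49906}{5} \approx 9981.2$)
$y + 80693 = \frac{49906}{5} + 80693 = \frac{453371}{5}$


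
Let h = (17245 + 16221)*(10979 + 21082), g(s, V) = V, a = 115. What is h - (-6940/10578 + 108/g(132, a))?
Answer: 652607826890948/608235 ≈ 1.0730e+9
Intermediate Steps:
h = 1072953426 (h = 33466*32061 = 1072953426)
h - (-6940/10578 + 108/g(132, a)) = 1072953426 - (-6940/10578 + 108/115) = 1072953426 - (-6940*1/10578 + 108*(1/115)) = 1072953426 - (-3470/5289 + 108/115) = 1072953426 - 1*172162/608235 = 1072953426 - 172162/608235 = 652607826890948/608235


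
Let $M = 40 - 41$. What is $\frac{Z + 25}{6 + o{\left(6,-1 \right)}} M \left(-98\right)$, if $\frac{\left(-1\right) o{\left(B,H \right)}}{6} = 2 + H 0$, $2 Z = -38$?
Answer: $-98$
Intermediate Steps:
$Z = -19$ ($Z = \frac{1}{2} \left(-38\right) = -19$)
$o{\left(B,H \right)} = -12$ ($o{\left(B,H \right)} = - 6 \left(2 + H 0\right) = - 6 \left(2 + 0\right) = \left(-6\right) 2 = -12$)
$M = -1$
$\frac{Z + 25}{6 + o{\left(6,-1 \right)}} M \left(-98\right) = \frac{-19 + 25}{6 - 12} \left(-1\right) \left(-98\right) = \frac{6}{-6} \left(-1\right) \left(-98\right) = 6 \left(- \frac{1}{6}\right) \left(-1\right) \left(-98\right) = \left(-1\right) \left(-1\right) \left(-98\right) = 1 \left(-98\right) = -98$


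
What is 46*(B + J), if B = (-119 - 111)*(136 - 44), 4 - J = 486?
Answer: -995532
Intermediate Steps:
J = -482 (J = 4 - 1*486 = 4 - 486 = -482)
B = -21160 (B = -230*92 = -21160)
46*(B + J) = 46*(-21160 - 482) = 46*(-21642) = -995532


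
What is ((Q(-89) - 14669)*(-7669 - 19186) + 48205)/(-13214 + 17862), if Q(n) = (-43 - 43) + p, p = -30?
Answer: 99274845/1162 ≈ 85435.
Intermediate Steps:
Q(n) = -116 (Q(n) = (-43 - 43) - 30 = -86 - 30 = -116)
((Q(-89) - 14669)*(-7669 - 19186) + 48205)/(-13214 + 17862) = ((-116 - 14669)*(-7669 - 19186) + 48205)/(-13214 + 17862) = (-14785*(-26855) + 48205)/4648 = (397051175 + 48205)*(1/4648) = 397099380*(1/4648) = 99274845/1162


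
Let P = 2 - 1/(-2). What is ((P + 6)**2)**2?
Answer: 83521/16 ≈ 5220.1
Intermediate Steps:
P = 5/2 (P = 2 - 1*(-1/2) = 2 + 1/2 = 5/2 ≈ 2.5000)
((P + 6)**2)**2 = ((5/2 + 6)**2)**2 = ((17/2)**2)**2 = (289/4)**2 = 83521/16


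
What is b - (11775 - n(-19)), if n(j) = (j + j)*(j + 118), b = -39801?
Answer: -55338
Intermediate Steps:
n(j) = 2*j*(118 + j) (n(j) = (2*j)*(118 + j) = 2*j*(118 + j))
b - (11775 - n(-19)) = -39801 - (11775 - 2*(-19)*(118 - 19)) = -39801 - (11775 - 2*(-19)*99) = -39801 - (11775 - 1*(-3762)) = -39801 - (11775 + 3762) = -39801 - 1*15537 = -39801 - 15537 = -55338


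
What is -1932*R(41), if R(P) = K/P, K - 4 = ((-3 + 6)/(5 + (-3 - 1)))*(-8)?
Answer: 38640/41 ≈ 942.44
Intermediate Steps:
K = -20 (K = 4 + ((-3 + 6)/(5 + (-3 - 1)))*(-8) = 4 + (3/(5 - 4))*(-8) = 4 + (3/1)*(-8) = 4 + (3*1)*(-8) = 4 + 3*(-8) = 4 - 24 = -20)
R(P) = -20/P
-1932*R(41) = -(-38640)/41 = -1932*(-20/41) = 38640/41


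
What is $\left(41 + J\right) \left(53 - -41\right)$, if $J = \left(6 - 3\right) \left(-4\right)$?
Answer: $2726$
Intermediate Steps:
$J = -12$ ($J = 3 \left(-4\right) = -12$)
$\left(41 + J\right) \left(53 - -41\right) = \left(41 - 12\right) \left(53 - -41\right) = 29 \left(53 + 41\right) = 29 \cdot 94 = 2726$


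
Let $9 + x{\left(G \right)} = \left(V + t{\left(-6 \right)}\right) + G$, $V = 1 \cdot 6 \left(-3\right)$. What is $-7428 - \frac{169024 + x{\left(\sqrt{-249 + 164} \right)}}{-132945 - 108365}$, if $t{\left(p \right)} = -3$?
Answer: $- \frac{896140843}{120655} + \frac{i \sqrt{85}}{241310} \approx -7427.3 + 3.8206 \cdot 10^{-5} i$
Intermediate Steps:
$V = -18$ ($V = 6 \left(-3\right) = -18$)
$x{\left(G \right)} = -30 + G$ ($x{\left(G \right)} = -9 + \left(\left(-18 - 3\right) + G\right) = -9 + \left(-21 + G\right) = -30 + G$)
$-7428 - \frac{169024 + x{\left(\sqrt{-249 + 164} \right)}}{-132945 - 108365} = -7428 - \frac{169024 - \left(30 - \sqrt{-249 + 164}\right)}{-132945 - 108365} = -7428 - \frac{169024 - \left(30 - \sqrt{-85}\right)}{-241310} = -7428 - \left(169024 - \left(30 - i \sqrt{85}\right)\right) \left(- \frac{1}{241310}\right) = -7428 - \left(168994 + i \sqrt{85}\right) \left(- \frac{1}{241310}\right) = -7428 - \left(- \frac{84497}{120655} - \frac{i \sqrt{85}}{241310}\right) = -7428 + \left(\frac{84497}{120655} + \frac{i \sqrt{85}}{241310}\right) = - \frac{896140843}{120655} + \frac{i \sqrt{85}}{241310}$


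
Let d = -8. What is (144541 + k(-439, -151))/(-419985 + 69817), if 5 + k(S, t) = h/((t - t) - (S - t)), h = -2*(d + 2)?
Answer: -3468865/8404032 ≈ -0.41276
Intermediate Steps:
h = 12 (h = -2*(-8 + 2) = -2*(-6) = 12)
k(S, t) = -5 + 12/(t - S) (k(S, t) = -5 + 12/((t - t) - (S - t)) = -5 + 12/(0 + (t - S)) = -5 + 12/(t - S))
(144541 + k(-439, -151))/(-419985 + 69817) = (144541 + (-12 - 5*(-439) + 5*(-151))/(-439 - 1*(-151)))/(-419985 + 69817) = (144541 + (-12 + 2195 - 755)/(-439 + 151))/(-350168) = (144541 + 1428/(-288))*(-1/350168) = (144541 - 1/288*1428)*(-1/350168) = (144541 - 119/24)*(-1/350168) = (3468865/24)*(-1/350168) = -3468865/8404032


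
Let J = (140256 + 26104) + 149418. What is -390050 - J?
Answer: -705828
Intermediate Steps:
J = 315778 (J = 166360 + 149418 = 315778)
-390050 - J = -390050 - 1*315778 = -390050 - 315778 = -705828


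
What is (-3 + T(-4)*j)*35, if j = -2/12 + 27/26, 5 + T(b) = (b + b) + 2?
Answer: -17185/39 ≈ -440.64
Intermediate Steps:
T(b) = -3 + 2*b (T(b) = -5 + ((b + b) + 2) = -5 + (2*b + 2) = -5 + (2 + 2*b) = -3 + 2*b)
j = 34/39 (j = -2*1/12 + 27*(1/26) = -⅙ + 27/26 = 34/39 ≈ 0.87179)
(-3 + T(-4)*j)*35 = (-3 + (-3 + 2*(-4))*(34/39))*35 = (-3 + (-3 - 8)*(34/39))*35 = (-3 - 11*34/39)*35 = (-3 - 374/39)*35 = -491/39*35 = -17185/39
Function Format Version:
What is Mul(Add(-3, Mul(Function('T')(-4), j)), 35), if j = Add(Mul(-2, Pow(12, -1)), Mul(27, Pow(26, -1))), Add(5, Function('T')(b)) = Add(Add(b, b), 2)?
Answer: Rational(-17185, 39) ≈ -440.64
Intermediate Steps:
Function('T')(b) = Add(-3, Mul(2, b)) (Function('T')(b) = Add(-5, Add(Add(b, b), 2)) = Add(-5, Add(Mul(2, b), 2)) = Add(-5, Add(2, Mul(2, b))) = Add(-3, Mul(2, b)))
j = Rational(34, 39) (j = Add(Mul(-2, Rational(1, 12)), Mul(27, Rational(1, 26))) = Add(Rational(-1, 6), Rational(27, 26)) = Rational(34, 39) ≈ 0.87179)
Mul(Add(-3, Mul(Function('T')(-4), j)), 35) = Mul(Add(-3, Mul(Add(-3, Mul(2, -4)), Rational(34, 39))), 35) = Mul(Add(-3, Mul(Add(-3, -8), Rational(34, 39))), 35) = Mul(Add(-3, Mul(-11, Rational(34, 39))), 35) = Mul(Add(-3, Rational(-374, 39)), 35) = Mul(Rational(-491, 39), 35) = Rational(-17185, 39)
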